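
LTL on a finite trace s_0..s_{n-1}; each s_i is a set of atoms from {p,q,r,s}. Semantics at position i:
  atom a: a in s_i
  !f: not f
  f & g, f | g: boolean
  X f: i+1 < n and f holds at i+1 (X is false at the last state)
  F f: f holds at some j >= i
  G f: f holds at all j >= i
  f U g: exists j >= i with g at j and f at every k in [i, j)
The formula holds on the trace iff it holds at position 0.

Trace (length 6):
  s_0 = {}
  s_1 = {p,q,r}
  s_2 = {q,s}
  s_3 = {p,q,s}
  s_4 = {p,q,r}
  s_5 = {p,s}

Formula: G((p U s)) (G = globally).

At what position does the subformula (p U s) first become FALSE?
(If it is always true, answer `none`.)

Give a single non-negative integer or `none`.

s_0={}: (p U s)=False p=False s=False
s_1={p,q,r}: (p U s)=True p=True s=False
s_2={q,s}: (p U s)=True p=False s=True
s_3={p,q,s}: (p U s)=True p=True s=True
s_4={p,q,r}: (p U s)=True p=True s=False
s_5={p,s}: (p U s)=True p=True s=True
G((p U s)) holds globally = False
First violation at position 0.

Answer: 0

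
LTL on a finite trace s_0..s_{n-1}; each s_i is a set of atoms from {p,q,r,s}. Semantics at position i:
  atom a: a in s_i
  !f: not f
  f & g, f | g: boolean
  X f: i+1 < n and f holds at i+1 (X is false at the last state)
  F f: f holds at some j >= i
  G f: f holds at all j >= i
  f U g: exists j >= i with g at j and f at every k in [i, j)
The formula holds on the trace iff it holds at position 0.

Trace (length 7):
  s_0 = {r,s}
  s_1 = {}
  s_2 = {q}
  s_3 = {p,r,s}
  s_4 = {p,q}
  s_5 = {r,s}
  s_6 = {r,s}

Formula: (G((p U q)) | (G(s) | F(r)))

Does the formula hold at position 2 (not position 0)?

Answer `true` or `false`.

Answer: true

Derivation:
s_0={r,s}: (G((p U q)) | (G(s) | F(r)))=True G((p U q))=False (p U q)=False p=False q=False (G(s) | F(r))=True G(s)=False s=True F(r)=True r=True
s_1={}: (G((p U q)) | (G(s) | F(r)))=True G((p U q))=False (p U q)=False p=False q=False (G(s) | F(r))=True G(s)=False s=False F(r)=True r=False
s_2={q}: (G((p U q)) | (G(s) | F(r)))=True G((p U q))=False (p U q)=True p=False q=True (G(s) | F(r))=True G(s)=False s=False F(r)=True r=False
s_3={p,r,s}: (G((p U q)) | (G(s) | F(r)))=True G((p U q))=False (p U q)=True p=True q=False (G(s) | F(r))=True G(s)=False s=True F(r)=True r=True
s_4={p,q}: (G((p U q)) | (G(s) | F(r)))=True G((p U q))=False (p U q)=True p=True q=True (G(s) | F(r))=True G(s)=False s=False F(r)=True r=False
s_5={r,s}: (G((p U q)) | (G(s) | F(r)))=True G((p U q))=False (p U q)=False p=False q=False (G(s) | F(r))=True G(s)=True s=True F(r)=True r=True
s_6={r,s}: (G((p U q)) | (G(s) | F(r)))=True G((p U q))=False (p U q)=False p=False q=False (G(s) | F(r))=True G(s)=True s=True F(r)=True r=True
Evaluating at position 2: result = True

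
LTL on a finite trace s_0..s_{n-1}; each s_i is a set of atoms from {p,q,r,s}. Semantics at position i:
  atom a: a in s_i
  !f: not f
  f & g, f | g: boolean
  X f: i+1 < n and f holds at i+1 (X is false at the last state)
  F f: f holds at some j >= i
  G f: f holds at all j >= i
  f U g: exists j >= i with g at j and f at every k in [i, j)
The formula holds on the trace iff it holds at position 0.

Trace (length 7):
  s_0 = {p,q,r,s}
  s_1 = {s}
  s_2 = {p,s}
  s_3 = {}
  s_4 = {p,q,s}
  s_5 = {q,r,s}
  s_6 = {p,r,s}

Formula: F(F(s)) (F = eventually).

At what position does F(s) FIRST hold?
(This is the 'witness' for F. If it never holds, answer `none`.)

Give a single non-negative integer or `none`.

s_0={p,q,r,s}: F(s)=True s=True
s_1={s}: F(s)=True s=True
s_2={p,s}: F(s)=True s=True
s_3={}: F(s)=True s=False
s_4={p,q,s}: F(s)=True s=True
s_5={q,r,s}: F(s)=True s=True
s_6={p,r,s}: F(s)=True s=True
F(F(s)) holds; first witness at position 0.

Answer: 0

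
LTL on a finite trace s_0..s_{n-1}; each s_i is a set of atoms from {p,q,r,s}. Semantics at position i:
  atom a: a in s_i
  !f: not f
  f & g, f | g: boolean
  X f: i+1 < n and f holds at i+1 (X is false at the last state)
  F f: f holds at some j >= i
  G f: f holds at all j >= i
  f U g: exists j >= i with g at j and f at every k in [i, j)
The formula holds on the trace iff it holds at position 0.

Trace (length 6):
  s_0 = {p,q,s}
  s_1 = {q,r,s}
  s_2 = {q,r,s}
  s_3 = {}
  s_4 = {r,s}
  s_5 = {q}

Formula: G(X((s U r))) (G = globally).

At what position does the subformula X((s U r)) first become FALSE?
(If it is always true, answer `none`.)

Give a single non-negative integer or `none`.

s_0={p,q,s}: X((s U r))=True (s U r)=True s=True r=False
s_1={q,r,s}: X((s U r))=True (s U r)=True s=True r=True
s_2={q,r,s}: X((s U r))=False (s U r)=True s=True r=True
s_3={}: X((s U r))=True (s U r)=False s=False r=False
s_4={r,s}: X((s U r))=False (s U r)=True s=True r=True
s_5={q}: X((s U r))=False (s U r)=False s=False r=False
G(X((s U r))) holds globally = False
First violation at position 2.

Answer: 2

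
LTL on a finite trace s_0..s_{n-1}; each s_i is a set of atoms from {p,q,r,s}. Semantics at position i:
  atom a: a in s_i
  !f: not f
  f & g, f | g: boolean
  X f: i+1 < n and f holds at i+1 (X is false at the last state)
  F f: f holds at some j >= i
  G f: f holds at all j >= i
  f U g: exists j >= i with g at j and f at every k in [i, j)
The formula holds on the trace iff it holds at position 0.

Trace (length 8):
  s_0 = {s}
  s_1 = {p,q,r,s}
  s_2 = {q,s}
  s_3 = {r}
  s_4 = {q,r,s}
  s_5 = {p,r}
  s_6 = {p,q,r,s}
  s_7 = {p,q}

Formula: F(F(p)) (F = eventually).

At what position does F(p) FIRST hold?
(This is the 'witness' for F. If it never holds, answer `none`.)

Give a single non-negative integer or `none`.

Answer: 0

Derivation:
s_0={s}: F(p)=True p=False
s_1={p,q,r,s}: F(p)=True p=True
s_2={q,s}: F(p)=True p=False
s_3={r}: F(p)=True p=False
s_4={q,r,s}: F(p)=True p=False
s_5={p,r}: F(p)=True p=True
s_6={p,q,r,s}: F(p)=True p=True
s_7={p,q}: F(p)=True p=True
F(F(p)) holds; first witness at position 0.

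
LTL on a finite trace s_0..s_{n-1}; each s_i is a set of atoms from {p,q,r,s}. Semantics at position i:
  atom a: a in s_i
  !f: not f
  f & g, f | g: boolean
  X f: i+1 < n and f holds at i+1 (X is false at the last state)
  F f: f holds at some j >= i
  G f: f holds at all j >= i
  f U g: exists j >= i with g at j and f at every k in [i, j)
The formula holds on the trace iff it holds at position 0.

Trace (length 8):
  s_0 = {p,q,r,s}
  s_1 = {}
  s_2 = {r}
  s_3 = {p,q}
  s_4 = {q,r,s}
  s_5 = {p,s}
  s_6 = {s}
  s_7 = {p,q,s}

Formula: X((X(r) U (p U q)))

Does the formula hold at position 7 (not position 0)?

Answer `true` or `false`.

s_0={p,q,r,s}: X((X(r) U (p U q)))=False (X(r) U (p U q))=True X(r)=False r=True (p U q)=True p=True q=True
s_1={}: X((X(r) U (p U q)))=False (X(r) U (p U q))=False X(r)=True r=False (p U q)=False p=False q=False
s_2={r}: X((X(r) U (p U q)))=True (X(r) U (p U q))=False X(r)=False r=True (p U q)=False p=False q=False
s_3={p,q}: X((X(r) U (p U q)))=True (X(r) U (p U q))=True X(r)=True r=False (p U q)=True p=True q=True
s_4={q,r,s}: X((X(r) U (p U q)))=False (X(r) U (p U q))=True X(r)=False r=True (p U q)=True p=False q=True
s_5={p,s}: X((X(r) U (p U q)))=False (X(r) U (p U q))=False X(r)=False r=False (p U q)=False p=True q=False
s_6={s}: X((X(r) U (p U q)))=True (X(r) U (p U q))=False X(r)=False r=False (p U q)=False p=False q=False
s_7={p,q,s}: X((X(r) U (p U q)))=False (X(r) U (p U q))=True X(r)=False r=False (p U q)=True p=True q=True
Evaluating at position 7: result = False

Answer: false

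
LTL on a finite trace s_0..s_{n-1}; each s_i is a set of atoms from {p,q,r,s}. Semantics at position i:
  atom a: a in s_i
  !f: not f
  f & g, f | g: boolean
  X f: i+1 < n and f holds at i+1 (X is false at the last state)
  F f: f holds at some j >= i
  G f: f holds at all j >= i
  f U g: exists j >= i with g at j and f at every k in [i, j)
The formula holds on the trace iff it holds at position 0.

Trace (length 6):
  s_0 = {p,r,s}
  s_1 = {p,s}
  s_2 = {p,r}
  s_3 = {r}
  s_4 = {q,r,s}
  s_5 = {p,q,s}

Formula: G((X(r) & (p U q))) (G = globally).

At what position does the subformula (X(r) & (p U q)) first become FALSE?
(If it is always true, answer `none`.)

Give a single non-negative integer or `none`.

s_0={p,r,s}: (X(r) & (p U q))=False X(r)=False r=True (p U q)=False p=True q=False
s_1={p,s}: (X(r) & (p U q))=False X(r)=True r=False (p U q)=False p=True q=False
s_2={p,r}: (X(r) & (p U q))=False X(r)=True r=True (p U q)=False p=True q=False
s_3={r}: (X(r) & (p U q))=False X(r)=True r=True (p U q)=False p=False q=False
s_4={q,r,s}: (X(r) & (p U q))=False X(r)=False r=True (p U q)=True p=False q=True
s_5={p,q,s}: (X(r) & (p U q))=False X(r)=False r=False (p U q)=True p=True q=True
G((X(r) & (p U q))) holds globally = False
First violation at position 0.

Answer: 0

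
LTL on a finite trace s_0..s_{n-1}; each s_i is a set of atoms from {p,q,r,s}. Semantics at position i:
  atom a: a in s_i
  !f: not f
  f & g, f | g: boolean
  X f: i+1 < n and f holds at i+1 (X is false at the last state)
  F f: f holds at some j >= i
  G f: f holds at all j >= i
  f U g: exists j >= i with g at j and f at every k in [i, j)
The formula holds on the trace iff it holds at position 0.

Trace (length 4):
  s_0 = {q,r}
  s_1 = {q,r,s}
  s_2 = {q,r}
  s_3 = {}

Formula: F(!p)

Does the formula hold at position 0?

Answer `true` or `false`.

s_0={q,r}: F(!p)=True !p=True p=False
s_1={q,r,s}: F(!p)=True !p=True p=False
s_2={q,r}: F(!p)=True !p=True p=False
s_3={}: F(!p)=True !p=True p=False

Answer: true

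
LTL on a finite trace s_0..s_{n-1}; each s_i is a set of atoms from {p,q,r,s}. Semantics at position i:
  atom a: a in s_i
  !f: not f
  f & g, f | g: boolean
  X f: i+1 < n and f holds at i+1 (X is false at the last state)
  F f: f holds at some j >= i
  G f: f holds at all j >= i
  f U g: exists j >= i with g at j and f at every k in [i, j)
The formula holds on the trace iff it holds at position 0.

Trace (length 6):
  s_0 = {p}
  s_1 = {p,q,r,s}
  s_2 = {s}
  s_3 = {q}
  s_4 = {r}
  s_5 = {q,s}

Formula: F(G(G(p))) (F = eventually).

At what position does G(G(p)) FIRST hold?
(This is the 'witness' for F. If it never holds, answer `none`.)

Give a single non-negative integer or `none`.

Answer: none

Derivation:
s_0={p}: G(G(p))=False G(p)=False p=True
s_1={p,q,r,s}: G(G(p))=False G(p)=False p=True
s_2={s}: G(G(p))=False G(p)=False p=False
s_3={q}: G(G(p))=False G(p)=False p=False
s_4={r}: G(G(p))=False G(p)=False p=False
s_5={q,s}: G(G(p))=False G(p)=False p=False
F(G(G(p))) does not hold (no witness exists).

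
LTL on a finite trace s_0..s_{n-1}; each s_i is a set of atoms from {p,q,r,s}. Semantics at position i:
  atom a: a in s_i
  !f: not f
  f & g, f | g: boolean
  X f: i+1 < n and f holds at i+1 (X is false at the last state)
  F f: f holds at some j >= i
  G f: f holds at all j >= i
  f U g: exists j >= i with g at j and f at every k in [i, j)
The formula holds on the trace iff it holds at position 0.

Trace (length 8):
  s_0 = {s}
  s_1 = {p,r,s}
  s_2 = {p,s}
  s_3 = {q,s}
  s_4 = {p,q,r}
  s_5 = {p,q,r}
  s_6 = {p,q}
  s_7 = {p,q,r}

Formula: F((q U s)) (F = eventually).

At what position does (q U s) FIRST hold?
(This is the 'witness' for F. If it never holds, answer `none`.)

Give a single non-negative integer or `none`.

s_0={s}: (q U s)=True q=False s=True
s_1={p,r,s}: (q U s)=True q=False s=True
s_2={p,s}: (q U s)=True q=False s=True
s_3={q,s}: (q U s)=True q=True s=True
s_4={p,q,r}: (q U s)=False q=True s=False
s_5={p,q,r}: (q U s)=False q=True s=False
s_6={p,q}: (q U s)=False q=True s=False
s_7={p,q,r}: (q U s)=False q=True s=False
F((q U s)) holds; first witness at position 0.

Answer: 0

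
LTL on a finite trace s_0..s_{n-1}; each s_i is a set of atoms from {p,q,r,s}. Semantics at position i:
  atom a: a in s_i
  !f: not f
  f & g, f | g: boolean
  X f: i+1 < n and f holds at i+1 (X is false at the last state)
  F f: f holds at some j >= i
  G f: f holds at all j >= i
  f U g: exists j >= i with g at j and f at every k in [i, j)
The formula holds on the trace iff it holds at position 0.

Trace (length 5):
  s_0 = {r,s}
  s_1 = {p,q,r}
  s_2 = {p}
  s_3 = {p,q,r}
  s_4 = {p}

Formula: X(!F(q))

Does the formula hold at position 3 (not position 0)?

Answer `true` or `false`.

Answer: true

Derivation:
s_0={r,s}: X(!F(q))=False !F(q)=False F(q)=True q=False
s_1={p,q,r}: X(!F(q))=False !F(q)=False F(q)=True q=True
s_2={p}: X(!F(q))=False !F(q)=False F(q)=True q=False
s_3={p,q,r}: X(!F(q))=True !F(q)=False F(q)=True q=True
s_4={p}: X(!F(q))=False !F(q)=True F(q)=False q=False
Evaluating at position 3: result = True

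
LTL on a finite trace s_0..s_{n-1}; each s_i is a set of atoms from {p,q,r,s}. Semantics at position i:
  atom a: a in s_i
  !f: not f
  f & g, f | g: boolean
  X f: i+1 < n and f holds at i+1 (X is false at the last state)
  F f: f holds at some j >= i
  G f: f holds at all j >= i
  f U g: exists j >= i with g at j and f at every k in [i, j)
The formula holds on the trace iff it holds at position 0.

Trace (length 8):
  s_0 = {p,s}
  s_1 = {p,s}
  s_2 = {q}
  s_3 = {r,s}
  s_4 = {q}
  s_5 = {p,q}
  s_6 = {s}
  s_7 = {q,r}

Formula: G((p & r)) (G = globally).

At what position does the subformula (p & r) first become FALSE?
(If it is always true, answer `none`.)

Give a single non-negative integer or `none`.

s_0={p,s}: (p & r)=False p=True r=False
s_1={p,s}: (p & r)=False p=True r=False
s_2={q}: (p & r)=False p=False r=False
s_3={r,s}: (p & r)=False p=False r=True
s_4={q}: (p & r)=False p=False r=False
s_5={p,q}: (p & r)=False p=True r=False
s_6={s}: (p & r)=False p=False r=False
s_7={q,r}: (p & r)=False p=False r=True
G((p & r)) holds globally = False
First violation at position 0.

Answer: 0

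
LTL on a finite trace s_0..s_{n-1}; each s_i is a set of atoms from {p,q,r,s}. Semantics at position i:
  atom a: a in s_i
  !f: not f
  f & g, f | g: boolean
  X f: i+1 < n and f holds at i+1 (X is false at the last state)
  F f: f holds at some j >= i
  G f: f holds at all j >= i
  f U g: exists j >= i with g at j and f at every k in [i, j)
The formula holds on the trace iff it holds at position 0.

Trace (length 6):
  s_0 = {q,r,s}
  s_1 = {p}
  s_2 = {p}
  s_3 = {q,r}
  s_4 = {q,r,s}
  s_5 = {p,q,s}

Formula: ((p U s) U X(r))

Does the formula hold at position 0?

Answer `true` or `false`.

s_0={q,r,s}: ((p U s) U X(r))=False (p U s)=True p=False s=True X(r)=False r=True
s_1={p}: ((p U s) U X(r))=False (p U s)=False p=True s=False X(r)=False r=False
s_2={p}: ((p U s) U X(r))=True (p U s)=False p=True s=False X(r)=True r=False
s_3={q,r}: ((p U s) U X(r))=True (p U s)=False p=False s=False X(r)=True r=True
s_4={q,r,s}: ((p U s) U X(r))=False (p U s)=True p=False s=True X(r)=False r=True
s_5={p,q,s}: ((p U s) U X(r))=False (p U s)=True p=True s=True X(r)=False r=False

Answer: false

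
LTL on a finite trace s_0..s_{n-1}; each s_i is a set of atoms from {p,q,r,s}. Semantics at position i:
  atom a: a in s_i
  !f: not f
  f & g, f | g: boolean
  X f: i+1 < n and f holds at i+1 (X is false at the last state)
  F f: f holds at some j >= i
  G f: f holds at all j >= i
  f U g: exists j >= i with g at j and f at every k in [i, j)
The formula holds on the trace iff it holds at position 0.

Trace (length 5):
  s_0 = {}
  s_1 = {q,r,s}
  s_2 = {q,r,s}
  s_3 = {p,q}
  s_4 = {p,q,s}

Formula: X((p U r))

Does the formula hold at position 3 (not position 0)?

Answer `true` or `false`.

Answer: false

Derivation:
s_0={}: X((p U r))=True (p U r)=False p=False r=False
s_1={q,r,s}: X((p U r))=True (p U r)=True p=False r=True
s_2={q,r,s}: X((p U r))=False (p U r)=True p=False r=True
s_3={p,q}: X((p U r))=False (p U r)=False p=True r=False
s_4={p,q,s}: X((p U r))=False (p U r)=False p=True r=False
Evaluating at position 3: result = False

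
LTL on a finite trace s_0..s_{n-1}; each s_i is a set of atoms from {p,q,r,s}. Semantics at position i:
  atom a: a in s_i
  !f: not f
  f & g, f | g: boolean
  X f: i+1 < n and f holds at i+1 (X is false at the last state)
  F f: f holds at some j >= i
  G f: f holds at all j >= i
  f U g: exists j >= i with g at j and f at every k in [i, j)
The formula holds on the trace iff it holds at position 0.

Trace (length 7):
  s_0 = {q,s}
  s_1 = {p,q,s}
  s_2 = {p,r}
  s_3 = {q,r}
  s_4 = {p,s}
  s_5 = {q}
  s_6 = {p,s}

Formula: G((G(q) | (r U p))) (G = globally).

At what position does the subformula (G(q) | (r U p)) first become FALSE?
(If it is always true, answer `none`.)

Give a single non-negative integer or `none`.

s_0={q,s}: (G(q) | (r U p))=False G(q)=False q=True (r U p)=False r=False p=False
s_1={p,q,s}: (G(q) | (r U p))=True G(q)=False q=True (r U p)=True r=False p=True
s_2={p,r}: (G(q) | (r U p))=True G(q)=False q=False (r U p)=True r=True p=True
s_3={q,r}: (G(q) | (r U p))=True G(q)=False q=True (r U p)=True r=True p=False
s_4={p,s}: (G(q) | (r U p))=True G(q)=False q=False (r U p)=True r=False p=True
s_5={q}: (G(q) | (r U p))=False G(q)=False q=True (r U p)=False r=False p=False
s_6={p,s}: (G(q) | (r U p))=True G(q)=False q=False (r U p)=True r=False p=True
G((G(q) | (r U p))) holds globally = False
First violation at position 0.

Answer: 0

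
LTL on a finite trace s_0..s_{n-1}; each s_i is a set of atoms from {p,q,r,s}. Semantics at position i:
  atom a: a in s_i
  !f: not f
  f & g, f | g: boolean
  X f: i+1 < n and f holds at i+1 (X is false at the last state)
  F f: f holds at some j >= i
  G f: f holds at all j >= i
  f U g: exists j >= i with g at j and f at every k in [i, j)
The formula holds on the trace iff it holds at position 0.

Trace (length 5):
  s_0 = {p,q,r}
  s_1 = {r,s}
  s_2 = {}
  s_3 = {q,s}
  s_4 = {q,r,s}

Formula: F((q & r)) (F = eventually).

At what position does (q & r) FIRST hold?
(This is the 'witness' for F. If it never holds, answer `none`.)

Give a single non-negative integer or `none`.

s_0={p,q,r}: (q & r)=True q=True r=True
s_1={r,s}: (q & r)=False q=False r=True
s_2={}: (q & r)=False q=False r=False
s_3={q,s}: (q & r)=False q=True r=False
s_4={q,r,s}: (q & r)=True q=True r=True
F((q & r)) holds; first witness at position 0.

Answer: 0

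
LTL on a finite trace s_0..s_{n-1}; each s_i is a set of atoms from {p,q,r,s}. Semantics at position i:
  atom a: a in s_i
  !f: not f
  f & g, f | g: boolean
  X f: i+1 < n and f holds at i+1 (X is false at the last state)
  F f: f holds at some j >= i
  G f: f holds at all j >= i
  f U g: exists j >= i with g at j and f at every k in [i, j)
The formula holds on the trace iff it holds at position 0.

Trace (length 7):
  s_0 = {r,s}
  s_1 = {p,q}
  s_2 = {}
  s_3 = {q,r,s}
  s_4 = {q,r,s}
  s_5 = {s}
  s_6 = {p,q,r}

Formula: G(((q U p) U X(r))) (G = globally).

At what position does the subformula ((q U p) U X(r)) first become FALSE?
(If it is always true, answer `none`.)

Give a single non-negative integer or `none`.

Answer: 0

Derivation:
s_0={r,s}: ((q U p) U X(r))=False (q U p)=False q=False p=False X(r)=False r=True
s_1={p,q}: ((q U p) U X(r))=True (q U p)=True q=True p=True X(r)=False r=False
s_2={}: ((q U p) U X(r))=True (q U p)=False q=False p=False X(r)=True r=False
s_3={q,r,s}: ((q U p) U X(r))=True (q U p)=False q=True p=False X(r)=True r=True
s_4={q,r,s}: ((q U p) U X(r))=False (q U p)=False q=True p=False X(r)=False r=True
s_5={s}: ((q U p) U X(r))=True (q U p)=False q=False p=False X(r)=True r=False
s_6={p,q,r}: ((q U p) U X(r))=False (q U p)=True q=True p=True X(r)=False r=True
G(((q U p) U X(r))) holds globally = False
First violation at position 0.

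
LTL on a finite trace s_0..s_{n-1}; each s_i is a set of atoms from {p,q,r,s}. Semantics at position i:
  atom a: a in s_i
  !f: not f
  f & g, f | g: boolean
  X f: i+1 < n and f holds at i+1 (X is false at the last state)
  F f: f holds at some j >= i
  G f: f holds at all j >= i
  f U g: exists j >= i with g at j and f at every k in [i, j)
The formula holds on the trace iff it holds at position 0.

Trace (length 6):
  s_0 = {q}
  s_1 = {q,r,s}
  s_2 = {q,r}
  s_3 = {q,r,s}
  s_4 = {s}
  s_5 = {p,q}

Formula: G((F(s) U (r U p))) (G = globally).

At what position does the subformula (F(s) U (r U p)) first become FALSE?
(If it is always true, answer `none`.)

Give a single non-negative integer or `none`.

s_0={q}: (F(s) U (r U p))=True F(s)=True s=False (r U p)=False r=False p=False
s_1={q,r,s}: (F(s) U (r U p))=True F(s)=True s=True (r U p)=False r=True p=False
s_2={q,r}: (F(s) U (r U p))=True F(s)=True s=False (r U p)=False r=True p=False
s_3={q,r,s}: (F(s) U (r U p))=True F(s)=True s=True (r U p)=False r=True p=False
s_4={s}: (F(s) U (r U p))=True F(s)=True s=True (r U p)=False r=False p=False
s_5={p,q}: (F(s) U (r U p))=True F(s)=False s=False (r U p)=True r=False p=True
G((F(s) U (r U p))) holds globally = True
No violation — formula holds at every position.

Answer: none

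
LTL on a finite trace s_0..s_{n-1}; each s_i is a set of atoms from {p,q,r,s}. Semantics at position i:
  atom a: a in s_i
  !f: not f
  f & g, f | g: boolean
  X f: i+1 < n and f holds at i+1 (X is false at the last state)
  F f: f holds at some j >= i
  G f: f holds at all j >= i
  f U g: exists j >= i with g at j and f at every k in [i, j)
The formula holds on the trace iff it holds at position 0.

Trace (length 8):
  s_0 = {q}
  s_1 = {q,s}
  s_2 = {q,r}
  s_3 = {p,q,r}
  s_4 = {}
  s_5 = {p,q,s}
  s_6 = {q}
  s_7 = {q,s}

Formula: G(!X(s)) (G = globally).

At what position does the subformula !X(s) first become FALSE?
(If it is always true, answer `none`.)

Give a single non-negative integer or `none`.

s_0={q}: !X(s)=False X(s)=True s=False
s_1={q,s}: !X(s)=True X(s)=False s=True
s_2={q,r}: !X(s)=True X(s)=False s=False
s_3={p,q,r}: !X(s)=True X(s)=False s=False
s_4={}: !X(s)=False X(s)=True s=False
s_5={p,q,s}: !X(s)=True X(s)=False s=True
s_6={q}: !X(s)=False X(s)=True s=False
s_7={q,s}: !X(s)=True X(s)=False s=True
G(!X(s)) holds globally = False
First violation at position 0.

Answer: 0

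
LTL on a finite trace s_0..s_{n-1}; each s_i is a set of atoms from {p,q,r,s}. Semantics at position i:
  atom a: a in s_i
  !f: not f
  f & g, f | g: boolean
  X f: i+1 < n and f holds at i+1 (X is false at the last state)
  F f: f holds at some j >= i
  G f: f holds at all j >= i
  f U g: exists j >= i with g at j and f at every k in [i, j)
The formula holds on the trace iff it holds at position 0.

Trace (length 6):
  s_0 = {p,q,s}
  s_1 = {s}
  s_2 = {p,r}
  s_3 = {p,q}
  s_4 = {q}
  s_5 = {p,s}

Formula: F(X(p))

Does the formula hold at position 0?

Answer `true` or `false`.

Answer: true

Derivation:
s_0={p,q,s}: F(X(p))=True X(p)=False p=True
s_1={s}: F(X(p))=True X(p)=True p=False
s_2={p,r}: F(X(p))=True X(p)=True p=True
s_3={p,q}: F(X(p))=True X(p)=False p=True
s_4={q}: F(X(p))=True X(p)=True p=False
s_5={p,s}: F(X(p))=False X(p)=False p=True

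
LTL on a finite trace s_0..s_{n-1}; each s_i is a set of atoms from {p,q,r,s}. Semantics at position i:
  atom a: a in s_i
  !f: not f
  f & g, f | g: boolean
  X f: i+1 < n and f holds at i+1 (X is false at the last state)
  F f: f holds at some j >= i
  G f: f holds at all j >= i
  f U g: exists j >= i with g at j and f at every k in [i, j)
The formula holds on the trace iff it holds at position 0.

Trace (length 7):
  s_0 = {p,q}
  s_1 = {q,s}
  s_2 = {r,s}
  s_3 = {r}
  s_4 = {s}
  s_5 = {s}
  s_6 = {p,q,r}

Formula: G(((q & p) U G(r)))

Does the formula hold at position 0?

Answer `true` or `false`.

s_0={p,q}: G(((q & p) U G(r)))=False ((q & p) U G(r))=False (q & p)=True q=True p=True G(r)=False r=False
s_1={q,s}: G(((q & p) U G(r)))=False ((q & p) U G(r))=False (q & p)=False q=True p=False G(r)=False r=False
s_2={r,s}: G(((q & p) U G(r)))=False ((q & p) U G(r))=False (q & p)=False q=False p=False G(r)=False r=True
s_3={r}: G(((q & p) U G(r)))=False ((q & p) U G(r))=False (q & p)=False q=False p=False G(r)=False r=True
s_4={s}: G(((q & p) U G(r)))=False ((q & p) U G(r))=False (q & p)=False q=False p=False G(r)=False r=False
s_5={s}: G(((q & p) U G(r)))=False ((q & p) U G(r))=False (q & p)=False q=False p=False G(r)=False r=False
s_6={p,q,r}: G(((q & p) U G(r)))=True ((q & p) U G(r))=True (q & p)=True q=True p=True G(r)=True r=True

Answer: false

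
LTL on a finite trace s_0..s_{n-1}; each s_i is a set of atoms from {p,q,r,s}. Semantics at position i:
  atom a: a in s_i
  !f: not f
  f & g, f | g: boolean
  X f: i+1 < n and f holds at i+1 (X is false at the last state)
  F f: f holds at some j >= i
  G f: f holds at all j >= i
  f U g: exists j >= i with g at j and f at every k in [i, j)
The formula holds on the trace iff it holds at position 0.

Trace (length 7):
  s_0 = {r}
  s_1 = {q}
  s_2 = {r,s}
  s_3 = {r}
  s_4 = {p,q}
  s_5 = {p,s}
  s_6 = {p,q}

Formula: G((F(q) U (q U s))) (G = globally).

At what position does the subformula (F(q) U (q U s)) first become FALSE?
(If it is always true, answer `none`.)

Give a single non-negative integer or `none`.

Answer: 6

Derivation:
s_0={r}: (F(q) U (q U s))=True F(q)=True q=False (q U s)=False s=False
s_1={q}: (F(q) U (q U s))=True F(q)=True q=True (q U s)=True s=False
s_2={r,s}: (F(q) U (q U s))=True F(q)=True q=False (q U s)=True s=True
s_3={r}: (F(q) U (q U s))=True F(q)=True q=False (q U s)=False s=False
s_4={p,q}: (F(q) U (q U s))=True F(q)=True q=True (q U s)=True s=False
s_5={p,s}: (F(q) U (q U s))=True F(q)=True q=False (q U s)=True s=True
s_6={p,q}: (F(q) U (q U s))=False F(q)=True q=True (q U s)=False s=False
G((F(q) U (q U s))) holds globally = False
First violation at position 6.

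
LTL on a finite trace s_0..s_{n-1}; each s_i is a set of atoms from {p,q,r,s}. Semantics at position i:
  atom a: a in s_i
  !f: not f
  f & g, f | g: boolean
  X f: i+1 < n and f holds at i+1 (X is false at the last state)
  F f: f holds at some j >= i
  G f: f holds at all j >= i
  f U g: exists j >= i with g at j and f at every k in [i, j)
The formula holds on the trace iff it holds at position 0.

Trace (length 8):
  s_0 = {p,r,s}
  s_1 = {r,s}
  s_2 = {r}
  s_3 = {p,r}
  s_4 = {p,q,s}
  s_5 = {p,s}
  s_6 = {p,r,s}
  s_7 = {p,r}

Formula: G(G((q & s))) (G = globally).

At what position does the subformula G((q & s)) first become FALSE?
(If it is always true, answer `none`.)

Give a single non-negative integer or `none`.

s_0={p,r,s}: G((q & s))=False (q & s)=False q=False s=True
s_1={r,s}: G((q & s))=False (q & s)=False q=False s=True
s_2={r}: G((q & s))=False (q & s)=False q=False s=False
s_3={p,r}: G((q & s))=False (q & s)=False q=False s=False
s_4={p,q,s}: G((q & s))=False (q & s)=True q=True s=True
s_5={p,s}: G((q & s))=False (q & s)=False q=False s=True
s_6={p,r,s}: G((q & s))=False (q & s)=False q=False s=True
s_7={p,r}: G((q & s))=False (q & s)=False q=False s=False
G(G((q & s))) holds globally = False
First violation at position 0.

Answer: 0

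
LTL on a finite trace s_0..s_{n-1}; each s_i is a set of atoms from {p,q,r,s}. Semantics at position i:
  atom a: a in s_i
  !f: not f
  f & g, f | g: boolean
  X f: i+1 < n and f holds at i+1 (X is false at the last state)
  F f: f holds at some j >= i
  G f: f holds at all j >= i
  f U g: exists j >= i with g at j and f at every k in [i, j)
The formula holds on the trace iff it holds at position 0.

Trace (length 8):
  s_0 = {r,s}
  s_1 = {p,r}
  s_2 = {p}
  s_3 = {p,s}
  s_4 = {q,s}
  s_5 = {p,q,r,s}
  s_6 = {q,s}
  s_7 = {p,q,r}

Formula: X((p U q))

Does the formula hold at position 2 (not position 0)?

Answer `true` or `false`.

s_0={r,s}: X((p U q))=True (p U q)=False p=False q=False
s_1={p,r}: X((p U q))=True (p U q)=True p=True q=False
s_2={p}: X((p U q))=True (p U q)=True p=True q=False
s_3={p,s}: X((p U q))=True (p U q)=True p=True q=False
s_4={q,s}: X((p U q))=True (p U q)=True p=False q=True
s_5={p,q,r,s}: X((p U q))=True (p U q)=True p=True q=True
s_6={q,s}: X((p U q))=True (p U q)=True p=False q=True
s_7={p,q,r}: X((p U q))=False (p U q)=True p=True q=True
Evaluating at position 2: result = True

Answer: true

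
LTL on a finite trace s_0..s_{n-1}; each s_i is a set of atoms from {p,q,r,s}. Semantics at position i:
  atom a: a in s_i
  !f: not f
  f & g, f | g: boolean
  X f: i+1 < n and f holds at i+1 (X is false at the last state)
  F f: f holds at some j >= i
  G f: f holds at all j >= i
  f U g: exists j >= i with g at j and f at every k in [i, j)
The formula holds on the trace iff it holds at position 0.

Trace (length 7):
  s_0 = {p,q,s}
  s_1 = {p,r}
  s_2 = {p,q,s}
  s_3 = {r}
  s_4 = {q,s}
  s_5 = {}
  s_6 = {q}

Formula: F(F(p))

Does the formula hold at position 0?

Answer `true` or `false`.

Answer: true

Derivation:
s_0={p,q,s}: F(F(p))=True F(p)=True p=True
s_1={p,r}: F(F(p))=True F(p)=True p=True
s_2={p,q,s}: F(F(p))=True F(p)=True p=True
s_3={r}: F(F(p))=False F(p)=False p=False
s_4={q,s}: F(F(p))=False F(p)=False p=False
s_5={}: F(F(p))=False F(p)=False p=False
s_6={q}: F(F(p))=False F(p)=False p=False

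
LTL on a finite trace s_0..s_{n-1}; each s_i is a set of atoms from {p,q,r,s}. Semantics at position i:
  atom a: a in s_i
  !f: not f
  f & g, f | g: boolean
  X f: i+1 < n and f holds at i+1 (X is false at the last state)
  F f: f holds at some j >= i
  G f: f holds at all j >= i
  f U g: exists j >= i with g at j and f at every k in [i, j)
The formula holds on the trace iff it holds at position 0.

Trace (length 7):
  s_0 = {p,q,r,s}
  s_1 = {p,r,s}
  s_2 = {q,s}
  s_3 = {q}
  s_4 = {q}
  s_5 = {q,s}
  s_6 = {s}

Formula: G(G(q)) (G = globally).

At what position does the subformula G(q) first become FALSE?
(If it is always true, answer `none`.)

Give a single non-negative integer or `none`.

Answer: 0

Derivation:
s_0={p,q,r,s}: G(q)=False q=True
s_1={p,r,s}: G(q)=False q=False
s_2={q,s}: G(q)=False q=True
s_3={q}: G(q)=False q=True
s_4={q}: G(q)=False q=True
s_5={q,s}: G(q)=False q=True
s_6={s}: G(q)=False q=False
G(G(q)) holds globally = False
First violation at position 0.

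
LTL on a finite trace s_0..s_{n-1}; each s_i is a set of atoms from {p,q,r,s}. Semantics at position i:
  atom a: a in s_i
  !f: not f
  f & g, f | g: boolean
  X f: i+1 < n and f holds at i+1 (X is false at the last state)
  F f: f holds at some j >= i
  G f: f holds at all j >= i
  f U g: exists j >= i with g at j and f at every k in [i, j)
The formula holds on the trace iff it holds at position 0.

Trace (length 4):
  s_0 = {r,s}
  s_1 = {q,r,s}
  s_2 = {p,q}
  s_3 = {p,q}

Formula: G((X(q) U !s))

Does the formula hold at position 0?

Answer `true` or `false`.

s_0={r,s}: G((X(q) U !s))=True (X(q) U !s)=True X(q)=True q=False !s=False s=True
s_1={q,r,s}: G((X(q) U !s))=True (X(q) U !s)=True X(q)=True q=True !s=False s=True
s_2={p,q}: G((X(q) U !s))=True (X(q) U !s)=True X(q)=True q=True !s=True s=False
s_3={p,q}: G((X(q) U !s))=True (X(q) U !s)=True X(q)=False q=True !s=True s=False

Answer: true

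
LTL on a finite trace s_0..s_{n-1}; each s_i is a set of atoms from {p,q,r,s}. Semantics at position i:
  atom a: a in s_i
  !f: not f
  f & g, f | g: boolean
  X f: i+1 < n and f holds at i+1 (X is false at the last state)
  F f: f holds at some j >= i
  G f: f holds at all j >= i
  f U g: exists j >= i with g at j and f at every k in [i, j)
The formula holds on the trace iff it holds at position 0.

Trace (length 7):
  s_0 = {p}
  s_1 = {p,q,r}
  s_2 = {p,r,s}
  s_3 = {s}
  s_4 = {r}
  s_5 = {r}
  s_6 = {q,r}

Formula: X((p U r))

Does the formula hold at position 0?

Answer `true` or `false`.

s_0={p}: X((p U r))=True (p U r)=True p=True r=False
s_1={p,q,r}: X((p U r))=True (p U r)=True p=True r=True
s_2={p,r,s}: X((p U r))=False (p U r)=True p=True r=True
s_3={s}: X((p U r))=True (p U r)=False p=False r=False
s_4={r}: X((p U r))=True (p U r)=True p=False r=True
s_5={r}: X((p U r))=True (p U r)=True p=False r=True
s_6={q,r}: X((p U r))=False (p U r)=True p=False r=True

Answer: true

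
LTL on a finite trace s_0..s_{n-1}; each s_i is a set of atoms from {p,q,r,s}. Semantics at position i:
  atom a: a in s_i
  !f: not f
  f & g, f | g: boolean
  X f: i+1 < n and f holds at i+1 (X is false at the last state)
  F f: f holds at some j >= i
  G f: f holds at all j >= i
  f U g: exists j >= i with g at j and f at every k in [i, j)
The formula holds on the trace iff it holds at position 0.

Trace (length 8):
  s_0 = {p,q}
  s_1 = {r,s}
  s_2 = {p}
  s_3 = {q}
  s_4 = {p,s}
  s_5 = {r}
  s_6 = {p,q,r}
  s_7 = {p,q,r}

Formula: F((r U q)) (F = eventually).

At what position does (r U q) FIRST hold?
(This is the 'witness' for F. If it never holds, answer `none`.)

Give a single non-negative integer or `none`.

s_0={p,q}: (r U q)=True r=False q=True
s_1={r,s}: (r U q)=False r=True q=False
s_2={p}: (r U q)=False r=False q=False
s_3={q}: (r U q)=True r=False q=True
s_4={p,s}: (r U q)=False r=False q=False
s_5={r}: (r U q)=True r=True q=False
s_6={p,q,r}: (r U q)=True r=True q=True
s_7={p,q,r}: (r U q)=True r=True q=True
F((r U q)) holds; first witness at position 0.

Answer: 0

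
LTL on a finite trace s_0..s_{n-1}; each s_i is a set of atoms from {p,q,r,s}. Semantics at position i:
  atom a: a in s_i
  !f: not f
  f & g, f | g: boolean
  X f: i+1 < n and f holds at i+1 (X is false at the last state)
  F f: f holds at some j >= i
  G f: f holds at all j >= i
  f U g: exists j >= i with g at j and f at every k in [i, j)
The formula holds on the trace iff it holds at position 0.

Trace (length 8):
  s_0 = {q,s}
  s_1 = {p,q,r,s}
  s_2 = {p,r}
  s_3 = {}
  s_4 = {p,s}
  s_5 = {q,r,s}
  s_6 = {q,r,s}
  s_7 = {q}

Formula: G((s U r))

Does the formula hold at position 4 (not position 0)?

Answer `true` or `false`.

Answer: false

Derivation:
s_0={q,s}: G((s U r))=False (s U r)=True s=True r=False
s_1={p,q,r,s}: G((s U r))=False (s U r)=True s=True r=True
s_2={p,r}: G((s U r))=False (s U r)=True s=False r=True
s_3={}: G((s U r))=False (s U r)=False s=False r=False
s_4={p,s}: G((s U r))=False (s U r)=True s=True r=False
s_5={q,r,s}: G((s U r))=False (s U r)=True s=True r=True
s_6={q,r,s}: G((s U r))=False (s U r)=True s=True r=True
s_7={q}: G((s U r))=False (s U r)=False s=False r=False
Evaluating at position 4: result = False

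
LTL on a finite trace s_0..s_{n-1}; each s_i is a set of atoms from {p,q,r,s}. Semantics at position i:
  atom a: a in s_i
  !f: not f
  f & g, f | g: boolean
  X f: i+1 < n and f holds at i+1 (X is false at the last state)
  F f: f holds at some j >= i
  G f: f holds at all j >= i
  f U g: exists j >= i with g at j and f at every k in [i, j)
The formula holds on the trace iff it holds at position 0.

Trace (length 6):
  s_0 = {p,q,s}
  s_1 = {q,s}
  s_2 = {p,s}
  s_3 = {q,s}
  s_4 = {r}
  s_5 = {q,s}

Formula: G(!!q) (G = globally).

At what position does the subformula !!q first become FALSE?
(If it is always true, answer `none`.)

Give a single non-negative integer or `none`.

Answer: 2

Derivation:
s_0={p,q,s}: !!q=True !q=False q=True
s_1={q,s}: !!q=True !q=False q=True
s_2={p,s}: !!q=False !q=True q=False
s_3={q,s}: !!q=True !q=False q=True
s_4={r}: !!q=False !q=True q=False
s_5={q,s}: !!q=True !q=False q=True
G(!!q) holds globally = False
First violation at position 2.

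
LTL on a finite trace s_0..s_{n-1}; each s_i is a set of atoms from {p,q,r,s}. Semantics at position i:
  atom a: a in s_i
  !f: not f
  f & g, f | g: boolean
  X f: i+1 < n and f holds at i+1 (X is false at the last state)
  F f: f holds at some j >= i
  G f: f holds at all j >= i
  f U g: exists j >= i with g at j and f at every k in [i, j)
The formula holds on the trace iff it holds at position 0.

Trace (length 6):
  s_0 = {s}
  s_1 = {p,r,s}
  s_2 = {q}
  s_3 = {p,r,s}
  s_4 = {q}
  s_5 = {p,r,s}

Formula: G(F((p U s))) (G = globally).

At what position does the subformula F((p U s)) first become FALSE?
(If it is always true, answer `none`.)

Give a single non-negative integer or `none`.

s_0={s}: F((p U s))=True (p U s)=True p=False s=True
s_1={p,r,s}: F((p U s))=True (p U s)=True p=True s=True
s_2={q}: F((p U s))=True (p U s)=False p=False s=False
s_3={p,r,s}: F((p U s))=True (p U s)=True p=True s=True
s_4={q}: F((p U s))=True (p U s)=False p=False s=False
s_5={p,r,s}: F((p U s))=True (p U s)=True p=True s=True
G(F((p U s))) holds globally = True
No violation — formula holds at every position.

Answer: none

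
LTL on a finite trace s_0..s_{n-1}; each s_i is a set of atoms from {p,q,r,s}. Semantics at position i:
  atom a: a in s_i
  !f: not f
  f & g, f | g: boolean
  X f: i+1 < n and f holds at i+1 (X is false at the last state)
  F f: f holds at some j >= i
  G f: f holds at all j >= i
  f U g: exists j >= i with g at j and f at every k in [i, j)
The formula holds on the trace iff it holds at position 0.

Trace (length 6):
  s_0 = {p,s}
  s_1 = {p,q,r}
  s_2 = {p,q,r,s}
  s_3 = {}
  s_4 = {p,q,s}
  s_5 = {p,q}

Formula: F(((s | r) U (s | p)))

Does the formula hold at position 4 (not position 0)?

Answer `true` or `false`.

Answer: true

Derivation:
s_0={p,s}: F(((s | r) U (s | p)))=True ((s | r) U (s | p))=True (s | r)=True s=True r=False (s | p)=True p=True
s_1={p,q,r}: F(((s | r) U (s | p)))=True ((s | r) U (s | p))=True (s | r)=True s=False r=True (s | p)=True p=True
s_2={p,q,r,s}: F(((s | r) U (s | p)))=True ((s | r) U (s | p))=True (s | r)=True s=True r=True (s | p)=True p=True
s_3={}: F(((s | r) U (s | p)))=True ((s | r) U (s | p))=False (s | r)=False s=False r=False (s | p)=False p=False
s_4={p,q,s}: F(((s | r) U (s | p)))=True ((s | r) U (s | p))=True (s | r)=True s=True r=False (s | p)=True p=True
s_5={p,q}: F(((s | r) U (s | p)))=True ((s | r) U (s | p))=True (s | r)=False s=False r=False (s | p)=True p=True
Evaluating at position 4: result = True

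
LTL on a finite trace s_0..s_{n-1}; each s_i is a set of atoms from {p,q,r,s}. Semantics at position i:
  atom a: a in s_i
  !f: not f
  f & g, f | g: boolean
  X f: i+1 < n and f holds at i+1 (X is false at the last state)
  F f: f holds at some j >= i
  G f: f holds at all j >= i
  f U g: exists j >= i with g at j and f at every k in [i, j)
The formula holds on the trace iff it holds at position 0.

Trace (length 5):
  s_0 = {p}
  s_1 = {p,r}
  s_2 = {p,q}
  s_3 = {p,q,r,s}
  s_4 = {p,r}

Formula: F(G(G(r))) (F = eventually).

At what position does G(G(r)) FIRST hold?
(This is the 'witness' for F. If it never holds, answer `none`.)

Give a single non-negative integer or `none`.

Answer: 3

Derivation:
s_0={p}: G(G(r))=False G(r)=False r=False
s_1={p,r}: G(G(r))=False G(r)=False r=True
s_2={p,q}: G(G(r))=False G(r)=False r=False
s_3={p,q,r,s}: G(G(r))=True G(r)=True r=True
s_4={p,r}: G(G(r))=True G(r)=True r=True
F(G(G(r))) holds; first witness at position 3.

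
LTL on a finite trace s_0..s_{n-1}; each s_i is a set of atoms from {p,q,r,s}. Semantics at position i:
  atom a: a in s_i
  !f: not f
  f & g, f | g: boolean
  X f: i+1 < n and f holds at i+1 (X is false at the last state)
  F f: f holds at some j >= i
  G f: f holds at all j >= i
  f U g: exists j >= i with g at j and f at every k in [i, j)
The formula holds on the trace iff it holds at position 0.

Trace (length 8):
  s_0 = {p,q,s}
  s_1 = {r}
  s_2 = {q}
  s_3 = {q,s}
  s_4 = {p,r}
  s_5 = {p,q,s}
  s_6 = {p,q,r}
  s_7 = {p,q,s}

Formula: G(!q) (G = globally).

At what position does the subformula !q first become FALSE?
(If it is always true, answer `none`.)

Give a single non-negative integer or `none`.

s_0={p,q,s}: !q=False q=True
s_1={r}: !q=True q=False
s_2={q}: !q=False q=True
s_3={q,s}: !q=False q=True
s_4={p,r}: !q=True q=False
s_5={p,q,s}: !q=False q=True
s_6={p,q,r}: !q=False q=True
s_7={p,q,s}: !q=False q=True
G(!q) holds globally = False
First violation at position 0.

Answer: 0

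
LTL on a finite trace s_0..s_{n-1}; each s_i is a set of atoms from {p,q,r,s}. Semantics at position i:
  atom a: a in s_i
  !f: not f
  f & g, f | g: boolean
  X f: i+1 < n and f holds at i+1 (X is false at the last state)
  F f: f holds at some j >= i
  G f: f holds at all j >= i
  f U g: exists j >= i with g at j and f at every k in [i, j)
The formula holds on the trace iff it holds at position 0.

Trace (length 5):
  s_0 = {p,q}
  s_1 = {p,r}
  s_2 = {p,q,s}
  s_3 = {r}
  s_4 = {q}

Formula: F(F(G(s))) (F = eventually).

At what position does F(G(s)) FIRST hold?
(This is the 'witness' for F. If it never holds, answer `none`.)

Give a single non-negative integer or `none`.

s_0={p,q}: F(G(s))=False G(s)=False s=False
s_1={p,r}: F(G(s))=False G(s)=False s=False
s_2={p,q,s}: F(G(s))=False G(s)=False s=True
s_3={r}: F(G(s))=False G(s)=False s=False
s_4={q}: F(G(s))=False G(s)=False s=False
F(F(G(s))) does not hold (no witness exists).

Answer: none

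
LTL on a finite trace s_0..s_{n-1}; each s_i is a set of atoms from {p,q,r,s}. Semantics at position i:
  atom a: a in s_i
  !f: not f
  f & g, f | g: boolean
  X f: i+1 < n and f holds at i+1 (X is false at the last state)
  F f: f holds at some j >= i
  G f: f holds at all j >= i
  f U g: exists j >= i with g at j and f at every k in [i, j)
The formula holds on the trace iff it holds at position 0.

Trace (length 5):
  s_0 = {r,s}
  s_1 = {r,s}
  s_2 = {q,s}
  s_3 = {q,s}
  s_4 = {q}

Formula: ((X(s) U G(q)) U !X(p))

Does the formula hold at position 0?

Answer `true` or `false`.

s_0={r,s}: ((X(s) U G(q)) U !X(p))=True (X(s) U G(q))=True X(s)=True s=True G(q)=False q=False !X(p)=True X(p)=False p=False
s_1={r,s}: ((X(s) U G(q)) U !X(p))=True (X(s) U G(q))=True X(s)=True s=True G(q)=False q=False !X(p)=True X(p)=False p=False
s_2={q,s}: ((X(s) U G(q)) U !X(p))=True (X(s) U G(q))=True X(s)=True s=True G(q)=True q=True !X(p)=True X(p)=False p=False
s_3={q,s}: ((X(s) U G(q)) U !X(p))=True (X(s) U G(q))=True X(s)=False s=True G(q)=True q=True !X(p)=True X(p)=False p=False
s_4={q}: ((X(s) U G(q)) U !X(p))=True (X(s) U G(q))=True X(s)=False s=False G(q)=True q=True !X(p)=True X(p)=False p=False

Answer: true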